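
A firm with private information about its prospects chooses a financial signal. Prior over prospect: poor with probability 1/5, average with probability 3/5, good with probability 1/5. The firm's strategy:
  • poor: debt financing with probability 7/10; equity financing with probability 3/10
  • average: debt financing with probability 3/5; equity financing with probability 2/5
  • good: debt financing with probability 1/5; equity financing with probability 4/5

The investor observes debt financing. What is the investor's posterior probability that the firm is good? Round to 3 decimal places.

0.074

Apply Bayes' rule using the sender's strategy as the likelihood.
P(debt financing) = (1/5)·(7/10) + (3/5)·(3/5) + (1/5)·(1/5) = 27/50
P(good | debt financing) = ((1/5)·(1/5)) / (27/50) = (1/25) / (27/50) = 2/27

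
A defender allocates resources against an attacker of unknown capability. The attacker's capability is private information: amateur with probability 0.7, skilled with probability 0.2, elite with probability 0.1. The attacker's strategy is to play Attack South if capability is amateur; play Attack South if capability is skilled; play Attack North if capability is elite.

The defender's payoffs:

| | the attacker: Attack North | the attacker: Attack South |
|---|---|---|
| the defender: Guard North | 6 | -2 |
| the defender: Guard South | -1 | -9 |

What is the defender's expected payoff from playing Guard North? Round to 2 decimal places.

-1.20

Take the expectation over the attacker's capability, weighting each type's action by its prior probability.
E[Guard North] = 0.7·(-2) + 0.2·(-2) + 0.1·6 = (-1.4) + (-0.4) + 0.6 = -1.2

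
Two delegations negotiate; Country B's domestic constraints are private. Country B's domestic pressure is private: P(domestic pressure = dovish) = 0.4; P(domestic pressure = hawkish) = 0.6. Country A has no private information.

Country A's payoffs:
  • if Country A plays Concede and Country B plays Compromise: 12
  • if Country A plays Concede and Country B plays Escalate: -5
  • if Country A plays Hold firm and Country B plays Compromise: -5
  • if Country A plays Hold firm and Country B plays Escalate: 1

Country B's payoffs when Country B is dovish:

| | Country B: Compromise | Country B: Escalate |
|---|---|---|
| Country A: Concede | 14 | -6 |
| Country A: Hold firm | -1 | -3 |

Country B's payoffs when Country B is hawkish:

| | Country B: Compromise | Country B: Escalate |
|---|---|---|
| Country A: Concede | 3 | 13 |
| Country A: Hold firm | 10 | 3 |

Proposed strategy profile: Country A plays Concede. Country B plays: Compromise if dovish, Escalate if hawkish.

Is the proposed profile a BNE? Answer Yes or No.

Yes

Country A plays Concede: E[Concede] = 0.4·(12) + 0.6·(-5) = 1.8; E[Hold firm] = -1.4. Best-responding. ✓
Country B (domestic pressure dovish), facing Concede: Compromise gives 14, Escalate gives -6. Proposed Compromise is best. ✓
Country B (domestic pressure hawkish), facing Concede: Compromise gives 3, Escalate gives 13. Proposed Escalate is best. ✓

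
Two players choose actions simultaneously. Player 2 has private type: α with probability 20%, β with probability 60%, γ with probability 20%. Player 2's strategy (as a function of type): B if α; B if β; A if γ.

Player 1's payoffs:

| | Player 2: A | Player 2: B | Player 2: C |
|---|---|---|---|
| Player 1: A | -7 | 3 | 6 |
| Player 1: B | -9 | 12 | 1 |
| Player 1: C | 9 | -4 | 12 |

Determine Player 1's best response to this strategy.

B

E[A] = 0.2·(3) + 0.6·(3) + 0.2·(-7) = 1
E[B] = 0.2·(12) + 0.6·(12) + 0.2·(-9) = 7.8
E[C] = 0.2·(-4) + 0.6·(-4) + 0.2·(9) = -1.4
Best response: B (7.8 is the largest).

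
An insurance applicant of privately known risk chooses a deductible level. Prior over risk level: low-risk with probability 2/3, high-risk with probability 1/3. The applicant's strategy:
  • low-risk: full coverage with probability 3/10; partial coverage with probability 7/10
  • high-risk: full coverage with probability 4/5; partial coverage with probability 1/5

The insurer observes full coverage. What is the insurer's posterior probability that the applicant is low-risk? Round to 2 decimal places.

0.43

P(full coverage) = (2/3)·(3/10) + (1/3)·(4/5) = 7/15
P(low-risk | full coverage) = ((2/3)·(3/10)) / (7/15) = (1/5) / (7/15) = 3/7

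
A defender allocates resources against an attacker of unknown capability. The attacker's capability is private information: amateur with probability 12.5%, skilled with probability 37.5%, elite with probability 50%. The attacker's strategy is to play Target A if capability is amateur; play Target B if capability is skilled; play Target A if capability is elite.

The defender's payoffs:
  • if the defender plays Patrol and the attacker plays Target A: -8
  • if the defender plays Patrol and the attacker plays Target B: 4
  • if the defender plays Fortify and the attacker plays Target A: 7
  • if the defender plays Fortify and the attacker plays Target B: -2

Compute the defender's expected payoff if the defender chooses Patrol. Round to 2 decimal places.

-3.50

E[Patrol] = 0.125·(-8) + 0.375·4 + 0.5·(-8) = (-1) + 1.5 + (-4) = -3.5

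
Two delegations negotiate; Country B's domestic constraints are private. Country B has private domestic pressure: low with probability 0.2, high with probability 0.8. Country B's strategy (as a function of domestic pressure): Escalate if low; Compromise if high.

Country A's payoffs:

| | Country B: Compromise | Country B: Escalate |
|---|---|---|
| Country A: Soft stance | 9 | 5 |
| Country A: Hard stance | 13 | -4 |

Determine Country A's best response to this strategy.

Hard stance

Compute Country A's expected payoff for each action, taking the expectation over Country B's type.
E[Soft stance] = 0.2·(5) + 0.8·(9) = 8.2
E[Hard stance] = 0.2·(-4) + 0.8·(13) = 9.6
Best response: Hard stance (9.6 is the largest).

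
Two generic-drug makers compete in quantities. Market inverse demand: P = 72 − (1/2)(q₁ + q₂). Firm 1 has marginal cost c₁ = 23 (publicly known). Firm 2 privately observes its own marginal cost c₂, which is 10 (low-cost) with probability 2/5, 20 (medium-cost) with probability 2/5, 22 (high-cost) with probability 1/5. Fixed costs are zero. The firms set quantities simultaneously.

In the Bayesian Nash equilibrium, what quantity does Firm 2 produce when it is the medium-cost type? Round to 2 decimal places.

37.87

Type-c best response for Firm 2: q₂(c) = (72 − c) − q₁/2.
Firm 1 maximizes expected profit; its first-order condition is 72 − q₁ − (1/2)E[q₂] − 23 = 0.
Substituting E[q₂] and solving: E[c₂] = 16.4, so q₁ = (72 − 2·23 + 16.4)/(3/2) = 28.2667.
q₂(medium-cost) = (72 − 20 − (1/2)·28.2667) = 37.8667.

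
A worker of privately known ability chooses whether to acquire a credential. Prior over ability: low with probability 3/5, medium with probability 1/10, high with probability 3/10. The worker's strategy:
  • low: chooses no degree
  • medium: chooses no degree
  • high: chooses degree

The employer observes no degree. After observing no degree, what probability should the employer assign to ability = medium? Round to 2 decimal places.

0.14

Apply Bayes' rule using the sender's strategy as the likelihood.
P(no degree) = (3/5)·1 + (1/10)·1 + (3/10)·0 = 7/10
P(medium | no degree) = ((1/10)·1) / (7/10) = (1/10) / (7/10) = 1/7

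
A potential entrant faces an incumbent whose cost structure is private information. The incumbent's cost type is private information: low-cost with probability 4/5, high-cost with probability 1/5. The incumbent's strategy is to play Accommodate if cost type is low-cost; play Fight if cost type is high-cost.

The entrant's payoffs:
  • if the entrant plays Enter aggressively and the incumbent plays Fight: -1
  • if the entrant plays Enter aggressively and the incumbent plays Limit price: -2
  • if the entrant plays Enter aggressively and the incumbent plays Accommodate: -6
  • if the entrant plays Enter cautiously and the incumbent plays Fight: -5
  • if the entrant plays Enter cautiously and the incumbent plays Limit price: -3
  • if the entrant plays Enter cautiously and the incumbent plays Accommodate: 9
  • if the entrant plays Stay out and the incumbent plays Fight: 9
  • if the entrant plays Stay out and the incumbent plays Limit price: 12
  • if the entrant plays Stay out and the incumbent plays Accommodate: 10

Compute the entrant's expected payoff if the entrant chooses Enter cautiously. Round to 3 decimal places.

6.200

E[Enter cautiously] = 4/5·9 + 1/5·(-5) = 36/5 + (-1) = 31/5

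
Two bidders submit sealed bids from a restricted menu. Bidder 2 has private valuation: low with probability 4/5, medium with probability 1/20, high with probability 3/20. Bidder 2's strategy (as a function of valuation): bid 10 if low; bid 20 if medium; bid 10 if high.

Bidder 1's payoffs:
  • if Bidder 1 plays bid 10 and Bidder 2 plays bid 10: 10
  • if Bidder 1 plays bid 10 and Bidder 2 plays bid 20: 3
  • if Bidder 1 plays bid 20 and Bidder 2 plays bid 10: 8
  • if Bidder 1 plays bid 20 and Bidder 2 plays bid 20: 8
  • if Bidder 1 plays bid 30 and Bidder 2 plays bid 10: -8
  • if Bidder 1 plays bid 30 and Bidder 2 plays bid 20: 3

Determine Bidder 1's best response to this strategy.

E[bid 10] = 4/5·(10) + 1/20·(3) + 3/20·(10) = 193/20
E[bid 20] = 4/5·(8) + 1/20·(8) + 3/20·(8) = 8
E[bid 30] = 4/5·(-8) + 1/20·(3) + 3/20·(-8) = -149/20
Best response: bid 10 (193/20 is the largest).

bid 10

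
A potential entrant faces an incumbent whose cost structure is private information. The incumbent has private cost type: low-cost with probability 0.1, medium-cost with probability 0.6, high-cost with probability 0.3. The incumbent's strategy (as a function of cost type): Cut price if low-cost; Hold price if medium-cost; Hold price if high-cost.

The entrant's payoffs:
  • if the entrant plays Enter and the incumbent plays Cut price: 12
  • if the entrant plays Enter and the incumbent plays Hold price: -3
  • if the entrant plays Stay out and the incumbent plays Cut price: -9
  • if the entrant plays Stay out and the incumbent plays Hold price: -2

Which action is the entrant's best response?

Enter

Compute the entrant's expected payoff for each action, taking the expectation over the incumbent's type.
E[Enter] = 0.1·(12) + 0.6·(-3) + 0.3·(-3) = -1.5
E[Stay out] = 0.1·(-9) + 0.6·(-2) + 0.3·(-2) = -2.7
Best response: Enter (-1.5 is the largest).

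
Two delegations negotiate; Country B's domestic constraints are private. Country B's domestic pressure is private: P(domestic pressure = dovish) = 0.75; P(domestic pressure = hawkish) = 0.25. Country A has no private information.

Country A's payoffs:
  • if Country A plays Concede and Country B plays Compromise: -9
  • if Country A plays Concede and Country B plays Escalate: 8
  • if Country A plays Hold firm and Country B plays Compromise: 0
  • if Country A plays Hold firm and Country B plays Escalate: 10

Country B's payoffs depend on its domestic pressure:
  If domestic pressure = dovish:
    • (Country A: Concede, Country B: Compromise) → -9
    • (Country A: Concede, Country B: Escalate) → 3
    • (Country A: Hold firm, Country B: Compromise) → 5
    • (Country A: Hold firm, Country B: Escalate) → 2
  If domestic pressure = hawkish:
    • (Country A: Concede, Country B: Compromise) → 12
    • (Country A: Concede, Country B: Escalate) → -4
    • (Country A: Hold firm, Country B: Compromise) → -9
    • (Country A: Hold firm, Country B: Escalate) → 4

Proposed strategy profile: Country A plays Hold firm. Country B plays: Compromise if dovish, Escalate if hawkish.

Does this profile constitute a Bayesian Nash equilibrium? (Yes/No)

Country A plays Hold firm: E[Hold firm] = 0.75·(0) + 0.25·(10) = 2.5; E[Concede] = -4.75. Best-responding. ✓
Country B (domestic pressure dovish), facing Hold firm: Compromise gives 5, Escalate gives 2. Proposed Compromise is best. ✓
Country B (domestic pressure hawkish), facing Hold firm: Compromise gives -9, Escalate gives 4. Proposed Escalate is best. ✓

Yes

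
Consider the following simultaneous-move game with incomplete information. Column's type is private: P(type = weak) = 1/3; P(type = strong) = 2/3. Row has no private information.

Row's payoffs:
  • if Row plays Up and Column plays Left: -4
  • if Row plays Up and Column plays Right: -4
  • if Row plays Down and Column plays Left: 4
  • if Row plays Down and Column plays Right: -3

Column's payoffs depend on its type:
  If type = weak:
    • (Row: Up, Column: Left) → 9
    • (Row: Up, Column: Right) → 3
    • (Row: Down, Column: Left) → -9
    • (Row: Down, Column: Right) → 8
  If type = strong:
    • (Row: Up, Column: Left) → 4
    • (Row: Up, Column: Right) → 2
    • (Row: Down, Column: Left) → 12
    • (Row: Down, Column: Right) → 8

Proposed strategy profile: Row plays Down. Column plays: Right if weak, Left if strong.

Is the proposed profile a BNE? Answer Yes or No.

Yes

Row plays Down: E[Down] = 1/3·(-3) + 2/3·(4) = 5/3; E[Up] = -4. Best-responding. ✓
Column (type weak), facing Down: Left gives -9, Right gives 8. Proposed Right is best. ✓
Column (type strong), facing Down: Left gives 12, Right gives 8. Proposed Left is best. ✓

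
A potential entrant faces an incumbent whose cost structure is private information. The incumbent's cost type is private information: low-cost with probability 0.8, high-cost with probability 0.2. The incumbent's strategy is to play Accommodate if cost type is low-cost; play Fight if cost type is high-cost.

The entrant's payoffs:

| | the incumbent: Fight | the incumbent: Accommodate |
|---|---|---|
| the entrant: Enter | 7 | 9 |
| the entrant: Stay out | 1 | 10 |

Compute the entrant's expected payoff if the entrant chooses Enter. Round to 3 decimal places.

E[Enter] = 0.8·9 + 0.2·7 = 7.2 + 1.4 = 8.6

8.600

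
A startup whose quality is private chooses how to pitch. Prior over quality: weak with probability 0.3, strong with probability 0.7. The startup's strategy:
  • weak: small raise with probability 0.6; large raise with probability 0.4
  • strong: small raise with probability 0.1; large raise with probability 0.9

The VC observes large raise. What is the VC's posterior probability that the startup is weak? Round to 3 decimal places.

0.160

Apply Bayes' rule using the sender's strategy as the likelihood.
P(large raise) = 0.3·0.4 + 0.7·0.9 = 0.75
P(weak | large raise) = (0.3·0.4) / 0.75 = 0.12 / 0.75 = 0.16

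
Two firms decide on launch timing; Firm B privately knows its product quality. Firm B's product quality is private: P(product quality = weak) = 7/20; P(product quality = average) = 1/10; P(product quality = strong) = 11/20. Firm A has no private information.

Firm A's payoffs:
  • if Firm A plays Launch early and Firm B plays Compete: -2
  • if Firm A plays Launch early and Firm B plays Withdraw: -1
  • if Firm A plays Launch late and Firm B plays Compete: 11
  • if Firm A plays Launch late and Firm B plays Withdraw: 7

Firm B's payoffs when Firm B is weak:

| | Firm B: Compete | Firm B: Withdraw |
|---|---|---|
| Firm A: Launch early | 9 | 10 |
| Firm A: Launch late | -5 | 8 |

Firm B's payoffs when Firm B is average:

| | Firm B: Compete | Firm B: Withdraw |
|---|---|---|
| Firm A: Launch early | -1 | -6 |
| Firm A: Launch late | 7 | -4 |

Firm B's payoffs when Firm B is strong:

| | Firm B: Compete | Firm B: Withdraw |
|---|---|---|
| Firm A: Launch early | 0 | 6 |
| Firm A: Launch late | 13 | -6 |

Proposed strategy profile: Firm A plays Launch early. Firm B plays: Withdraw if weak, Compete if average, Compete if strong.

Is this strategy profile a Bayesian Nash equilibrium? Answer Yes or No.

A profile is a BNE iff every type of every player is best-responding given beliefs about the other side.
Firm A plays Launch early: E[Launch early] = 7/20·(-1) + 1/10·(-2) + 11/20·(-2) = -33/20; E[Launch late] = 48/5. Not best-responding. ✗
Firm B (product quality weak), facing Launch early: Compete gives 9, Withdraw gives 10. Proposed Withdraw is best. ✓
Firm B (product quality average), facing Launch early: Compete gives -1, Withdraw gives -6. Proposed Compete is best. ✓
Firm B (product quality strong), facing Launch early: Compete gives 0, Withdraw gives 6. Proposed Compete is not best — profitable deviation exists. ✗

No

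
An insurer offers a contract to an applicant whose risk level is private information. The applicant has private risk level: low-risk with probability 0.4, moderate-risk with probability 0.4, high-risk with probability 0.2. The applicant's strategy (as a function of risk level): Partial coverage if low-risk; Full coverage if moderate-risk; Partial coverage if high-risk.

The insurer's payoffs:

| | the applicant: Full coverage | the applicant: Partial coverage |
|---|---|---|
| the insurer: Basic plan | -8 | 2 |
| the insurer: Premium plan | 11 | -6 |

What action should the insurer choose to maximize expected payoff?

Compute the insurer's expected payoff for each action, taking the expectation over the applicant's type.
E[Basic plan] = 0.4·(2) + 0.4·(-8) + 0.2·(2) = -2
E[Premium plan] = 0.4·(-6) + 0.4·(11) + 0.2·(-6) = 0.8
Best response: Premium plan (0.8 is the largest).

Premium plan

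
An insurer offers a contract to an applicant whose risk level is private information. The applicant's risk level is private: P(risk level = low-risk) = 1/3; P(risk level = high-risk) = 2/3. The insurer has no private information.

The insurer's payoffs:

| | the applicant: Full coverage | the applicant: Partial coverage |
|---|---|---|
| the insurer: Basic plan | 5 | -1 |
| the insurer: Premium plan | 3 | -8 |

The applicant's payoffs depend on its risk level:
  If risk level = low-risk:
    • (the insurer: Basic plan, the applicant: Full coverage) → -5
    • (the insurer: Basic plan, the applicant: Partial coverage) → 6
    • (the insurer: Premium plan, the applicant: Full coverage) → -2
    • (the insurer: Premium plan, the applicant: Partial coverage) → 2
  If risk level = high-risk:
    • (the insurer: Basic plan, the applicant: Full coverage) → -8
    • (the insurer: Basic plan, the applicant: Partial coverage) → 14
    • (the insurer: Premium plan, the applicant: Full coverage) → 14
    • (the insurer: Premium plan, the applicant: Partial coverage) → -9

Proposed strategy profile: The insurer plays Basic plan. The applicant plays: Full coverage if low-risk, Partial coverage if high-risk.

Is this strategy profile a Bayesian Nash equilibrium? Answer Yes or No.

The insurer plays Basic plan: E[Basic plan] = 1/3·(5) + 2/3·(-1) = 1; E[Premium plan] = -13/3. Best-responding. ✓
The applicant (risk level low-risk), facing Basic plan: Full coverage gives -5, Partial coverage gives 6. Proposed Full coverage is not best — profitable deviation exists. ✗
The applicant (risk level high-risk), facing Basic plan: Full coverage gives -8, Partial coverage gives 14. Proposed Partial coverage is best. ✓

No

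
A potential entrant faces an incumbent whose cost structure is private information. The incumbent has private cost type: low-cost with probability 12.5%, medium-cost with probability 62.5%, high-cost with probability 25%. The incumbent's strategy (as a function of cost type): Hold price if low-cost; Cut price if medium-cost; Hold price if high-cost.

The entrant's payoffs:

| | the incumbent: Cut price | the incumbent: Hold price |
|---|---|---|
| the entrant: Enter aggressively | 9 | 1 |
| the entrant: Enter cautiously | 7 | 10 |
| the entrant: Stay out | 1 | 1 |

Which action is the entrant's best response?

Enter cautiously

Compute the entrant's expected payoff for each action, taking the expectation over the incumbent's type.
E[Enter aggressively] = 0.125·(1) + 0.625·(9) + 0.25·(1) = 6
E[Enter cautiously] = 0.125·(10) + 0.625·(7) + 0.25·(10) = 8.125
E[Stay out] = 0.125·(1) + 0.625·(1) + 0.25·(1) = 1
Best response: Enter cautiously (8.125 is the largest).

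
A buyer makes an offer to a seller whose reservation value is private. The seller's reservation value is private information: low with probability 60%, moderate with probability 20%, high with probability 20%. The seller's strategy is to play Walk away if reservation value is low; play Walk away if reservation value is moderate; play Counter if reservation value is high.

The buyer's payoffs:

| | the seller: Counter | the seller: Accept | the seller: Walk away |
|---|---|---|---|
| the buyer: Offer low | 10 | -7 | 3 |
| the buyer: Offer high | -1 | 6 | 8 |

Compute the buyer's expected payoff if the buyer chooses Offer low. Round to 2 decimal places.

E[Offer low] = 0.6·3 + 0.2·3 + 0.2·10 = 1.8 + 0.6 + 2 = 4.4

4.40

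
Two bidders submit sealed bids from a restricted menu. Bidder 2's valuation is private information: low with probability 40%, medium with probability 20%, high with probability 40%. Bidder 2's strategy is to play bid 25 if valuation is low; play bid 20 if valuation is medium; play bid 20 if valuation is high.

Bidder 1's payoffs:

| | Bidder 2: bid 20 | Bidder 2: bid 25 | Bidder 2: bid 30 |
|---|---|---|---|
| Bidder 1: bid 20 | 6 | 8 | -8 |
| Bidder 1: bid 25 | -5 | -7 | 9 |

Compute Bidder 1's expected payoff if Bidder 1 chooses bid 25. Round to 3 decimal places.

E[bid 25] = 0.4·(-7) + 0.2·(-5) + 0.4·(-5) = (-2.8) + (-1) + (-2) = -5.8

-5.800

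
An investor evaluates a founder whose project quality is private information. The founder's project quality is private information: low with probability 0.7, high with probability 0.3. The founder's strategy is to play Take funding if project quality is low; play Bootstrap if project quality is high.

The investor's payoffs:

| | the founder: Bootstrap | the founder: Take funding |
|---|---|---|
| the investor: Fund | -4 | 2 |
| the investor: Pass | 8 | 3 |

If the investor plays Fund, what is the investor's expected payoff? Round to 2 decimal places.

0.20

Take the expectation over the founder's project quality, weighting each type's action by its prior probability.
E[Fund] = 0.7·2 + 0.3·(-4) = 1.4 + (-1.2) = 0.2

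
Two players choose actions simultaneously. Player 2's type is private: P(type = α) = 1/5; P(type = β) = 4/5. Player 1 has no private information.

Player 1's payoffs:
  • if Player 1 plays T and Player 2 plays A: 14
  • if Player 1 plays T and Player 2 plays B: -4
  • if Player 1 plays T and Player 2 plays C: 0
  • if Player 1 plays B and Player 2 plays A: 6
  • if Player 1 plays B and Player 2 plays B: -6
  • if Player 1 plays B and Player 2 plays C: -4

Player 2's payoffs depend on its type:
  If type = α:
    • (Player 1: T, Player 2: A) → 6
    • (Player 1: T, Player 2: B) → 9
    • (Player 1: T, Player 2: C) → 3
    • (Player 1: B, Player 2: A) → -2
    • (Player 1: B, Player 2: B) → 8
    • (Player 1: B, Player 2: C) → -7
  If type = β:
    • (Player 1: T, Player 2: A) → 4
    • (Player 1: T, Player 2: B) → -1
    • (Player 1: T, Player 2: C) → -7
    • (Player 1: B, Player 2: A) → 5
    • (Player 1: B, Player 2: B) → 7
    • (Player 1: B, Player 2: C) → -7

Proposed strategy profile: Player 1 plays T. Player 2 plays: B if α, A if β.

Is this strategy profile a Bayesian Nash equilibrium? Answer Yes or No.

Player 1 plays T: E[T] = 1/5·(-4) + 4/5·(14) = 52/5; E[B] = 18/5. Best-responding. ✓
Player 2 (type α), facing T: A gives 6, B gives 9, C gives 3. Proposed B is best. ✓
Player 2 (type β), facing T: A gives 4, B gives -1, C gives -7. Proposed A is best. ✓

Yes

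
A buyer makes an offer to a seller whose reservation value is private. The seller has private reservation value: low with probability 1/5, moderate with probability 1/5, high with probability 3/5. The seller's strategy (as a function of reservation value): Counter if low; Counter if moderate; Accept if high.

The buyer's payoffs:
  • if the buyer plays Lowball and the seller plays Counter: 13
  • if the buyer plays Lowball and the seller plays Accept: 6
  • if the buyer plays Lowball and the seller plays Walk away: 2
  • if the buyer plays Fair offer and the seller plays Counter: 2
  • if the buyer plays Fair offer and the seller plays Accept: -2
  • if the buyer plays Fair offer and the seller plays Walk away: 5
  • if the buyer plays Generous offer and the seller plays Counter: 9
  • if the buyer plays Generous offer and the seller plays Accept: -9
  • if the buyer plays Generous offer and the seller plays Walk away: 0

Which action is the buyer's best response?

Compute the buyer's expected payoff for each action, taking the expectation over the seller's type.
E[Lowball] = 1/5·(13) + 1/5·(13) + 3/5·(6) = 44/5
E[Fair offer] = 1/5·(2) + 1/5·(2) + 3/5·(-2) = -2/5
E[Generous offer] = 1/5·(9) + 1/5·(9) + 3/5·(-9) = -9/5
Best response: Lowball (44/5 is the largest).

Lowball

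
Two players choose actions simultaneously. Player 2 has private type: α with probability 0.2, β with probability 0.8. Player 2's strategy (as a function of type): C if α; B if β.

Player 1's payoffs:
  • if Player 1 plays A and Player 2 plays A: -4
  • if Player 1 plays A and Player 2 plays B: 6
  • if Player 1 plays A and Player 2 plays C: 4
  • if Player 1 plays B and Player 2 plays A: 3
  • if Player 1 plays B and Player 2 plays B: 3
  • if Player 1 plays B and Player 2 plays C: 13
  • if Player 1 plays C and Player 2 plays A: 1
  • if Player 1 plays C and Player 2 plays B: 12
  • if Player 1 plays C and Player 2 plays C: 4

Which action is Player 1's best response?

C

Compute Player 1's expected payoff for each action, taking the expectation over Player 2's type.
E[A] = 0.2·(4) + 0.8·(6) = 5.6
E[B] = 0.2·(13) + 0.8·(3) = 5
E[C] = 0.2·(4) + 0.8·(12) = 10.4
Best response: C (10.4 is the largest).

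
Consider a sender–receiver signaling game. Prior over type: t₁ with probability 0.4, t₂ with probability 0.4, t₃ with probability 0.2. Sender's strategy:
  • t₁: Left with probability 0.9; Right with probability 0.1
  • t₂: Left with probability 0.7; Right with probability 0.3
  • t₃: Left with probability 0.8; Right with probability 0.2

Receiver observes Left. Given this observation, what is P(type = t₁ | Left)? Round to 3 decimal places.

Apply Bayes' rule using the sender's strategy as the likelihood.
P(Left) = 0.4·0.9 + 0.4·0.7 + 0.2·0.8 = 0.8
P(t₁ | Left) = (0.4·0.9) / 0.8 = 0.36 / 0.8 = 0.45

0.450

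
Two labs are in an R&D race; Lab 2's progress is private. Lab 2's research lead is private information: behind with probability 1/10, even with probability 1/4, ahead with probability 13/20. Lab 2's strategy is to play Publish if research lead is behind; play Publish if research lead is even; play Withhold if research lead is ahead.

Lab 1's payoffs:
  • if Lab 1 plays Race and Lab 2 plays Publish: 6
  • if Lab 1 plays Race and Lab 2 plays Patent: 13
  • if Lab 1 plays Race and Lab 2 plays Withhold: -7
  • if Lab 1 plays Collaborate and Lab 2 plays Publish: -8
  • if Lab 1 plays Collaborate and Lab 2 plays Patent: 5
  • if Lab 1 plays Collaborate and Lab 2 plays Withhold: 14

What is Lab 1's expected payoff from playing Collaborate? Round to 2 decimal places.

E[Collaborate] = 1/10·(-8) + 1/4·(-8) + 13/20·14 = (-4/5) + (-2) + 91/10 = 63/10

6.30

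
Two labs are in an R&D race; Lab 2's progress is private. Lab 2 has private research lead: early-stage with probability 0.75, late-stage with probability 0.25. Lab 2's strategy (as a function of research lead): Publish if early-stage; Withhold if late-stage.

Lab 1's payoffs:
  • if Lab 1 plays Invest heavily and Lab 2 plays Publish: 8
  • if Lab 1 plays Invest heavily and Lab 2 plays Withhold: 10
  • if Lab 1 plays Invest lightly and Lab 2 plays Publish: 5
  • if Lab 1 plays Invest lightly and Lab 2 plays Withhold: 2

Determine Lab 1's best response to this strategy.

Invest heavily

E[Invest heavily] = 0.75·(8) + 0.25·(10) = 8.5
E[Invest lightly] = 0.75·(5) + 0.25·(2) = 4.25
Best response: Invest heavily (8.5 is the largest).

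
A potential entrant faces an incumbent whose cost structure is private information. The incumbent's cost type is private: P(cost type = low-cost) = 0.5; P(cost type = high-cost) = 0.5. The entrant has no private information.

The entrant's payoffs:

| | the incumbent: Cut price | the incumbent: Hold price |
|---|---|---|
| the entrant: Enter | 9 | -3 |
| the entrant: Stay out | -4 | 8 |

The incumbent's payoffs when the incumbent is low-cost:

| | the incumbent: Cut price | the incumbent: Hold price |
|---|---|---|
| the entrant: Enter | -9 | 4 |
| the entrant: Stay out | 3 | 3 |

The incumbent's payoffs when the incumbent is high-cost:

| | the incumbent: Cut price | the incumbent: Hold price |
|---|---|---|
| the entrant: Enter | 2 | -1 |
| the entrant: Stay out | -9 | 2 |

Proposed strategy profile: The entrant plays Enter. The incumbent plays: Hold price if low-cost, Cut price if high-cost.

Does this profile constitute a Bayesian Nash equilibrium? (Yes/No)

Yes

The entrant plays Enter: E[Enter] = 0.5·(-3) + 0.5·(9) = 3; E[Stay out] = 2. Best-responding. ✓
The incumbent (cost type low-cost), facing Enter: Cut price gives -9, Hold price gives 4. Proposed Hold price is best. ✓
The incumbent (cost type high-cost), facing Enter: Cut price gives 2, Hold price gives -1. Proposed Cut price is best. ✓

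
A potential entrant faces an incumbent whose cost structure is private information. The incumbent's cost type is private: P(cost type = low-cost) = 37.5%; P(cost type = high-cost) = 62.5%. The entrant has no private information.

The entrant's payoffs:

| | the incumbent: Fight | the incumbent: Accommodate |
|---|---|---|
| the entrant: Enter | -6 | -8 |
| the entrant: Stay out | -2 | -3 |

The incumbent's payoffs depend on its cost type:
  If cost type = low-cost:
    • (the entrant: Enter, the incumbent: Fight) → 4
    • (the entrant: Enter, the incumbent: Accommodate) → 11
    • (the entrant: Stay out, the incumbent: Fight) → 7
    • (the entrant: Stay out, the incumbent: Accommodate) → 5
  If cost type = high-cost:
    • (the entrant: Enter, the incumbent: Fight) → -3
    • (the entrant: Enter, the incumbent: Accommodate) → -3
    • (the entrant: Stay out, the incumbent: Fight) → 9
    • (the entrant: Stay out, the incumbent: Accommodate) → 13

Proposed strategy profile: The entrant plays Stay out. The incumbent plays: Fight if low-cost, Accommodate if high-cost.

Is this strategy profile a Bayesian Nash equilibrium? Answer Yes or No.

Yes

The entrant plays Stay out: E[Stay out] = 0.375·(-2) + 0.625·(-3) = -2.625; E[Enter] = -7.25. Best-responding. ✓
The incumbent (cost type low-cost), facing Stay out: Fight gives 7, Accommodate gives 5. Proposed Fight is best. ✓
The incumbent (cost type high-cost), facing Stay out: Fight gives 9, Accommodate gives 13. Proposed Accommodate is best. ✓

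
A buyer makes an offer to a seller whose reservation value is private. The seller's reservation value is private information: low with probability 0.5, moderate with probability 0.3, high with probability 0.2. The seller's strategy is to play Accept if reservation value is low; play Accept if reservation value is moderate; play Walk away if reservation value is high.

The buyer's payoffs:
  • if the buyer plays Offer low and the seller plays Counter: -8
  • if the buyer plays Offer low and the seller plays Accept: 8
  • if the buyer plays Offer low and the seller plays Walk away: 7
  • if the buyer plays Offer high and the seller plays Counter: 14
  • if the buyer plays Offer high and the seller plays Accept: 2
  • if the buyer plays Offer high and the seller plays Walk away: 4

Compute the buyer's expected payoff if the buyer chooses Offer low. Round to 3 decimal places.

7.800

E[Offer low] = 0.5·8 + 0.3·8 + 0.2·7 = 4 + 2.4 + 1.4 = 7.8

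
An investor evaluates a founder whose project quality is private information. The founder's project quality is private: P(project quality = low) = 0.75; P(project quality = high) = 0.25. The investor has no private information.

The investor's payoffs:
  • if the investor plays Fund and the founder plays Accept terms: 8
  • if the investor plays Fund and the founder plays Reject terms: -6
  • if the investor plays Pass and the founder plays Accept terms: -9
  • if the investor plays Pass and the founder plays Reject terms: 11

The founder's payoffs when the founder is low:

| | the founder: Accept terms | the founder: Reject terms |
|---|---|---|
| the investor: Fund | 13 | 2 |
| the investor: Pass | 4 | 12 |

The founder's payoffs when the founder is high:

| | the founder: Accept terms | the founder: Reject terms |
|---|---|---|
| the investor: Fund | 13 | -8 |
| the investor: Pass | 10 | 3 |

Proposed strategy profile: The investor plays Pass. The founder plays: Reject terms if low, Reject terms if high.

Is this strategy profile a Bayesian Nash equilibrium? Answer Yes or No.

No

A profile is a BNE iff every type of every player is best-responding given beliefs about the other side.
The investor plays Pass: E[Pass] = 0.75·(11) + 0.25·(11) = 11; E[Fund] = -6. Best-responding. ✓
The founder (project quality low), facing Pass: Accept terms gives 4, Reject terms gives 12. Proposed Reject terms is best. ✓
The founder (project quality high), facing Pass: Accept terms gives 10, Reject terms gives 3. Proposed Reject terms is not best — profitable deviation exists. ✗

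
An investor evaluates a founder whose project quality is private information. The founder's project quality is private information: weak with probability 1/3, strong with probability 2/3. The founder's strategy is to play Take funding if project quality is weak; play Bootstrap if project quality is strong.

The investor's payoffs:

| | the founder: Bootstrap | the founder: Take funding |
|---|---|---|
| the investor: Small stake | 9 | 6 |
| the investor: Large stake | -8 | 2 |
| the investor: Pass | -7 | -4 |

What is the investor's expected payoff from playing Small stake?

8

E[Small stake] = 1/3·6 + 2/3·9 = 2 + 6 = 8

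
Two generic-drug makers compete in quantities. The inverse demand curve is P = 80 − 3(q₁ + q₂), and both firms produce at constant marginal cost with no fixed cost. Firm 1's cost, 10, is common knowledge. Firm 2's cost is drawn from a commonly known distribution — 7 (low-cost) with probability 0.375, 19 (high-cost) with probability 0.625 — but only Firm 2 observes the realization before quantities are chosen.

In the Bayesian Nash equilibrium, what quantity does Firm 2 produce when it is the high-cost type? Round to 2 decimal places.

Firm 2 with cost c maximizes (80 − 3(q₁+q₂) − c)·q₂, giving q₂(c) = (80 − c − 3q₁)/6.
E[c₂] = 0.375·7 + 0.625·19 = 14.5
Firm 1's FOC against E[q₂] yields q₁ = (80 − 2·10 + E[c₂])/9 = (80 − 20 + 14.5)/9 = 8.27778.
q₂(high-cost) = (80 − 19 − 3·8.27778)/6 = 6.02778.

6.03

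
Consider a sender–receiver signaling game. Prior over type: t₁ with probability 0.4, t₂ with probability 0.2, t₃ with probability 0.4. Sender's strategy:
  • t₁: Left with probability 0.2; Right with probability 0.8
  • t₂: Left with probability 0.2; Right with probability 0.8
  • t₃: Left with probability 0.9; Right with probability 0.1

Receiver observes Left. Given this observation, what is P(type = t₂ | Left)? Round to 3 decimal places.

P(Left) = 0.4·0.2 + 0.2·0.2 + 0.4·0.9 = 0.48
P(t₂ | Left) = (0.2·0.2) / 0.48 = 0.04 / 0.48 = 0.0833333

0.083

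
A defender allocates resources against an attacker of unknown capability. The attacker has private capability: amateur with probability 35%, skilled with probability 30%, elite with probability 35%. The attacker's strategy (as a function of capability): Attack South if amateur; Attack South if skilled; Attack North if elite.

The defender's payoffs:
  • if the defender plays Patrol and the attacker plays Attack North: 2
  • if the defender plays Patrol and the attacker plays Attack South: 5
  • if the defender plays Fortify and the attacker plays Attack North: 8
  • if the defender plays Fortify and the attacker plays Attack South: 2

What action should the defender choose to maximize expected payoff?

E[Patrol] = 0.35·(5) + 0.3·(5) + 0.35·(2) = 3.95
E[Fortify] = 0.35·(2) + 0.3·(2) + 0.35·(8) = 4.1
Best response: Fortify (4.1 is the largest).

Fortify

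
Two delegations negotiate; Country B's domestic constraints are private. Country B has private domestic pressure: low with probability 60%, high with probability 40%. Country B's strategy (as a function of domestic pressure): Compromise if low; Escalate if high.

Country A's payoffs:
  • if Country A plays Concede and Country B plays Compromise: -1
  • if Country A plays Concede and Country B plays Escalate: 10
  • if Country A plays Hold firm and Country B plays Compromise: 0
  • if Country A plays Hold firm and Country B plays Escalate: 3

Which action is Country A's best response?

E[Concede] = 0.6·(-1) + 0.4·(10) = 3.4
E[Hold firm] = 0.6·(0) + 0.4·(3) = 1.2
Best response: Concede (3.4 is the largest).

Concede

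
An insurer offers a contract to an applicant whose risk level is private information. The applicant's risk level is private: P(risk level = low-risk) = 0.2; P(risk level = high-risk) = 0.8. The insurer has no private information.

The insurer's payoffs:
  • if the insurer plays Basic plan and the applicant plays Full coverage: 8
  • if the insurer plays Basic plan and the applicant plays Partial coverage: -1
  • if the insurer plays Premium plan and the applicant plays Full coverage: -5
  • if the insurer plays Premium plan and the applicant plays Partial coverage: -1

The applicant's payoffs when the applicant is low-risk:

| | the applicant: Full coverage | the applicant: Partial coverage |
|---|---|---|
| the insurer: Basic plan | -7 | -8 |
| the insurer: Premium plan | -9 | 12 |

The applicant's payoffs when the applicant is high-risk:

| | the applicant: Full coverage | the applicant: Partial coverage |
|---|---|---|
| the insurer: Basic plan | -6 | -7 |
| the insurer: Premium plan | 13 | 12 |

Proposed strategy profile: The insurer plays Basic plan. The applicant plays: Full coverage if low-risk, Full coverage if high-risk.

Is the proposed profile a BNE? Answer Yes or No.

Yes

A profile is a BNE iff every type of every player is best-responding given beliefs about the other side.
The insurer plays Basic plan: E[Basic plan] = 0.2·(8) + 0.8·(8) = 8; E[Premium plan] = -5. Best-responding. ✓
The applicant (risk level low-risk), facing Basic plan: Full coverage gives -7, Partial coverage gives -8. Proposed Full coverage is best. ✓
The applicant (risk level high-risk), facing Basic plan: Full coverage gives -6, Partial coverage gives -7. Proposed Full coverage is best. ✓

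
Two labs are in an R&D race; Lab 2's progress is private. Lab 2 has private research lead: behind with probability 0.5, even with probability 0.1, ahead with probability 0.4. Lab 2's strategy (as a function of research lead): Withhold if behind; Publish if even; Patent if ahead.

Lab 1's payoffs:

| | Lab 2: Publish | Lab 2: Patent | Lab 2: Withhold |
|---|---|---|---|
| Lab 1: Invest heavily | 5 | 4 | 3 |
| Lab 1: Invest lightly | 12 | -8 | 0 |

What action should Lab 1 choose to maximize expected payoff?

Invest heavily

E[Invest heavily] = 0.5·(3) + 0.1·(5) + 0.4·(4) = 3.6
E[Invest lightly] = 0.5·(0) + 0.1·(12) + 0.4·(-8) = -2
Best response: Invest heavily (3.6 is the largest).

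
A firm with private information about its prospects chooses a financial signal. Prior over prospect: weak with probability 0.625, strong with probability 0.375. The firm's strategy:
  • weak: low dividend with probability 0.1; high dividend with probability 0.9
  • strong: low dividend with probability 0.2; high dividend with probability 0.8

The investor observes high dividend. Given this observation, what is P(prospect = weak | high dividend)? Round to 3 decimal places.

0.652

P(high dividend) = 0.625·0.9 + 0.375·0.8 = 0.8625
P(weak | high dividend) = (0.625·0.9) / 0.8625 = 0.5625 / 0.8625 = 0.652174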